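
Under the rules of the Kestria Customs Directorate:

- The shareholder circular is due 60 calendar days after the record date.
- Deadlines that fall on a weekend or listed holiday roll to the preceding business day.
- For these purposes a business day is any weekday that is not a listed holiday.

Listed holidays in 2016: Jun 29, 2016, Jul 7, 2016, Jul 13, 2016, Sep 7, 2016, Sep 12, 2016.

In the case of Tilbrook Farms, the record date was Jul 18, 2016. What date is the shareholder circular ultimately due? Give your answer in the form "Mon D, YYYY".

Adding 60 calendar days to Jul 18, 2016 gives Sep 16, 2016.
Sep 16, 2016 is a Friday and not a listed holiday, so it stands.
Deadline: Sep 16, 2016.

Sep 16, 2016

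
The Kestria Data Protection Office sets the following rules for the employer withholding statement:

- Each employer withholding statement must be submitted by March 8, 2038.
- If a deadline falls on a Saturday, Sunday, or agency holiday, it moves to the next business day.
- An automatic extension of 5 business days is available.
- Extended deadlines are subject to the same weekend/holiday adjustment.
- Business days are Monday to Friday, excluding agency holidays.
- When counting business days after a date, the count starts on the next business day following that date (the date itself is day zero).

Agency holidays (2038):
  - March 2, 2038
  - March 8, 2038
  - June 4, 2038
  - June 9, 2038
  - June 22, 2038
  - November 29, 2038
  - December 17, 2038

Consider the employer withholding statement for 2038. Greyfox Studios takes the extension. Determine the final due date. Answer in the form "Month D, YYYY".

March 16, 2038

Start from the fixed due date, March 8, 2038.
Because March 8, 2038 is a listed holiday, the deadline becomes March 9, 2038 (Tuesday).
The 5-business-day extension runs from March 9, 2038 to March 16, 2038.
March 16, 2038 (Tuesday) is already a business day.
Final deadline: March 16, 2038.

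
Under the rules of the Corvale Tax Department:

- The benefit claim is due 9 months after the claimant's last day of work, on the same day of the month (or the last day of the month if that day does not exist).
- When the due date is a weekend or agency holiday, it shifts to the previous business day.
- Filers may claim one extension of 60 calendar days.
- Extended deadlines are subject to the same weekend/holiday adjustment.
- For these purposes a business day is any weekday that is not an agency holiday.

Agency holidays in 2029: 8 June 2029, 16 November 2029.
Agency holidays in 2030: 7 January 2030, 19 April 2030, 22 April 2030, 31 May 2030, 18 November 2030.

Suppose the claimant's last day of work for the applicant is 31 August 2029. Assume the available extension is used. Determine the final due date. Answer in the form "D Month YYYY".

29 July 2030

9 months from 31 August 2029 is 31 May 2030.
31 May 2030 is a listed holiday, so it moves to the preceding business day, 30 May 2030 (Thursday).
With the 60-day extension, 30 May 2030 becomes 29 July 2030.
29 July 2030 falls on a Monday, which is a business day, so no adjustment is needed.
Deadline: 29 July 2030.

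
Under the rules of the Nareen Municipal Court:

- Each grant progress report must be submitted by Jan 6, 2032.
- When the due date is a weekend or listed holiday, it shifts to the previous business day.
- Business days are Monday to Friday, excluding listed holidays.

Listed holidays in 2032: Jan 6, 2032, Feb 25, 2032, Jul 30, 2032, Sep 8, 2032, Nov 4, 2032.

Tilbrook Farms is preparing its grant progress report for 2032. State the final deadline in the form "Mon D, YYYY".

The statutory due date is Jan 6, 2032.
Jan 6, 2032 is a listed holiday, so it moves to the preceding business day, Jan 5, 2032 (Monday).
Final deadline: Jan 5, 2032.

Jan 5, 2032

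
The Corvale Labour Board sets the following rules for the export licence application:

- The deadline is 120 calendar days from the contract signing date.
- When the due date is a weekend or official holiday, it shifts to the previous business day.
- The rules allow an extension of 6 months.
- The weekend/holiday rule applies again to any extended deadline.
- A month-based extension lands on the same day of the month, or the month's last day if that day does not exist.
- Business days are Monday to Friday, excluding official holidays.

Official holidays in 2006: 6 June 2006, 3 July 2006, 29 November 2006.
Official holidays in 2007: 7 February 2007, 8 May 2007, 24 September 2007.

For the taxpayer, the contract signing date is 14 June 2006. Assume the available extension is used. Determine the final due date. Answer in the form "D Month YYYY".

Adding 120 calendar days to 14 June 2006 gives 12 October 2006.
12 October 2006 (Thursday) is already a business day.
Add 6 months to 12 October 2006: 12 April 2007.
Since 12 April 2007 is a Thursday and not a holiday, the date is unchanged.
So the filing is due 12 April 2007.

12 April 2007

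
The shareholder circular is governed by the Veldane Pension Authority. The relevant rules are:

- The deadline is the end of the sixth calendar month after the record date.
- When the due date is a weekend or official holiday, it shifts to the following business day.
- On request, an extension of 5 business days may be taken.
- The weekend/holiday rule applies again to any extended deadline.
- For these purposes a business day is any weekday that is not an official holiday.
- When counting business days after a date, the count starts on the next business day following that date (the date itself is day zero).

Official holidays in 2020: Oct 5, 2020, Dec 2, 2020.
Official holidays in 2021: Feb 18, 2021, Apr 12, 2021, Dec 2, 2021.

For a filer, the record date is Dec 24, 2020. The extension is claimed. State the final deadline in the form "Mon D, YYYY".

The sixth month after Dec 24, 2020 is June 2021, whose last day is Jun 30, 2021.
Jun 30, 2021 is a Wednesday and not a listed holiday, so it stands.
Applying the 5-business-day extension: 5 business days after Jun 30, 2021 is Jul 7, 2021.
Jul 7, 2021 falls on a Wednesday, which is a business day, so no adjustment is needed.
Final deadline: Jul 7, 2021.

Jul 7, 2021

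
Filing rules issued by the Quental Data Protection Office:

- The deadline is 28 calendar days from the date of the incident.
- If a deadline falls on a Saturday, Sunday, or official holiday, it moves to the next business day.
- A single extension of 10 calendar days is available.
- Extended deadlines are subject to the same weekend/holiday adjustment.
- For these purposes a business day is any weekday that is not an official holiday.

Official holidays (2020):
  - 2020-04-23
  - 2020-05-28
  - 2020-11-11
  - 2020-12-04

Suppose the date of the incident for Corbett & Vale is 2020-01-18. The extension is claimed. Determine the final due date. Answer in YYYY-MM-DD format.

2020-02-27

From 2020-01-18, 28 calendar days later is 2020-02-15.
2020-02-15 falls on a Saturday. Rolling to the next business day gives 2020-02-17, a Monday.
Applying the 10-calendar-day extension: 2020-02-17 + 10 days = 2020-02-27.
2020-02-27 (Thursday) is already a business day.
The final due date is 2020-02-27.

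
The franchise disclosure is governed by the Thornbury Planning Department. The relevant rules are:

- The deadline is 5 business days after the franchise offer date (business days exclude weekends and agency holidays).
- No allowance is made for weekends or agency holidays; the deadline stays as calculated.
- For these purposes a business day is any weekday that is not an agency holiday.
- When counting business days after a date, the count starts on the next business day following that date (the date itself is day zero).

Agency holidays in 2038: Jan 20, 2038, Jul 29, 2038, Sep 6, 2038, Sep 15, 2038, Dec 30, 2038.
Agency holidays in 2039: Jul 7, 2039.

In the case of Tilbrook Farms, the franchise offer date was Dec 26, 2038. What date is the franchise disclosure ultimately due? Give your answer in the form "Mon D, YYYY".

Jan 3, 2039

Starting the day after Dec 26, 2038 and counting 5 business days lands on Jan 3, 2039.
Jan 3, 2039 is a Monday; no weekend or holiday adjustment applies.
Deadline: Jan 3, 2039.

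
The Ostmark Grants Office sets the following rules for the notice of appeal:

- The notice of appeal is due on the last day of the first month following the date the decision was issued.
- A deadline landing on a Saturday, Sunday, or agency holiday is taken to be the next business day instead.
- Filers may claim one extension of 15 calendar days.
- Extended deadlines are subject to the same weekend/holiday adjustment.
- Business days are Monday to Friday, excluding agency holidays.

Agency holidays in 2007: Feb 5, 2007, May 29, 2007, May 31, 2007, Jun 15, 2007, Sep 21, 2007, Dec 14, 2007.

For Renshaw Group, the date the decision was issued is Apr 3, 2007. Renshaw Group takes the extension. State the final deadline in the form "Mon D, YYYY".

1 month after Apr 3, 2007 is May 2007; that month ends on May 31, 2007.
May 31, 2007 is a listed holiday; the next business day is Jun 1, 2007 (Friday).
Add the 15 calendar-day extension to Jun 1, 2007: Jun 16, 2007.
Because Jun 16, 2007 is a Saturday, the deadline becomes Jun 18, 2007 (Monday).
Final deadline: Jun 18, 2007.

Jun 18, 2007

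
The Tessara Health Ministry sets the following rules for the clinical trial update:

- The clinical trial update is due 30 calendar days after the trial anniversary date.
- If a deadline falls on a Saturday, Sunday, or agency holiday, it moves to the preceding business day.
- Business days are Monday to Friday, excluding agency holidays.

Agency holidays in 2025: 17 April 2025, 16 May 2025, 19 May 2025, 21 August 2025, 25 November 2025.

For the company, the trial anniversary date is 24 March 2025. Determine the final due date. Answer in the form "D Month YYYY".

23 April 2025

30 calendar days after 24 March 2025 is 23 April 2025.
23 April 2025 falls on a Wednesday, which is a business day, so no adjustment is needed.
The final due date is 23 April 2025.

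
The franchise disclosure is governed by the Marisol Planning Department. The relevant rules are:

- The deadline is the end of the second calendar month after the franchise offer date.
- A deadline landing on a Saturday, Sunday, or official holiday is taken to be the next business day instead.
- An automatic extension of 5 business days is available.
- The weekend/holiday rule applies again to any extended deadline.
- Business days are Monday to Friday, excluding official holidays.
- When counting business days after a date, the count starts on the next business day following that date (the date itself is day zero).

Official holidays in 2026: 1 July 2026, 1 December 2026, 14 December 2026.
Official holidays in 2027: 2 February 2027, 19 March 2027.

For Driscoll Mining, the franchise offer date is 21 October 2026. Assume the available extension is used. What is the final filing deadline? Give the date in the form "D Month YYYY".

2 months after 21 October 2026 is December 2026; that month ends on 31 December 2026.
31 December 2026 (Thursday) is already a business day.
The 5-business-day extension runs from 31 December 2026 to 7 January 2027.
7 January 2027 is a Thursday and not a listed holiday, so it stands.
Deadline: 7 January 2027.

7 January 2027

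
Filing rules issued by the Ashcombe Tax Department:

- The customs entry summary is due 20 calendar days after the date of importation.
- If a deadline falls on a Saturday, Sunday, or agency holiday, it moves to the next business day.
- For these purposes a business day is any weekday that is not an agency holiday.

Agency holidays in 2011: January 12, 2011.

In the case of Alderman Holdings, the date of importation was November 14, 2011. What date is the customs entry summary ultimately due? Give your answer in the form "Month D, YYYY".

From November 14, 2011, 20 calendar days later is December 4, 2011.
December 4, 2011 is a Sunday; the next business day is December 5, 2011 (Monday).
So the filing is due December 5, 2011.

December 5, 2011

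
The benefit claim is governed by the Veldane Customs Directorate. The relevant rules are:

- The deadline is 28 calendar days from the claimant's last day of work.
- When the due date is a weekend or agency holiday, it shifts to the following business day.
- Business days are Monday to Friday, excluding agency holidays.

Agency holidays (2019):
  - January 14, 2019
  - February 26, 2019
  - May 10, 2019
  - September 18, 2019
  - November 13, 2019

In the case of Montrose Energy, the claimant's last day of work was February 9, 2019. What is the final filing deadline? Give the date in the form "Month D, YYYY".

28 calendar days after February 9, 2019 is March 9, 2019.
March 9, 2019 is a Saturday; the next business day is March 11, 2019 (Monday).
Final deadline: March 11, 2019.

March 11, 2019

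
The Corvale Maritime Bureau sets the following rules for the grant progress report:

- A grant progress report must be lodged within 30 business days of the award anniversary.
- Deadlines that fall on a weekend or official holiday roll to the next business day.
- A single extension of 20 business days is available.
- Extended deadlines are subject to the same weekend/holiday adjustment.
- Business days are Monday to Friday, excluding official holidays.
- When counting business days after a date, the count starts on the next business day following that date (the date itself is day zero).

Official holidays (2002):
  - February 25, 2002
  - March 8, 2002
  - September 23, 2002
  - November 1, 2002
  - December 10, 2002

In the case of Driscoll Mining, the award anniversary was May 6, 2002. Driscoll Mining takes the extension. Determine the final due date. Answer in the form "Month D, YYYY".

July 15, 2002

Starting the day after May 6, 2002 and counting 30 business days lands on June 17, 2002.
Since June 17, 2002 is a Monday and not a holiday, the date is unchanged.
The 20-business-day extension runs from June 17, 2002 to July 15, 2002.
Since July 15, 2002 is a Monday and not a holiday, the date is unchanged.
Final deadline: July 15, 2002.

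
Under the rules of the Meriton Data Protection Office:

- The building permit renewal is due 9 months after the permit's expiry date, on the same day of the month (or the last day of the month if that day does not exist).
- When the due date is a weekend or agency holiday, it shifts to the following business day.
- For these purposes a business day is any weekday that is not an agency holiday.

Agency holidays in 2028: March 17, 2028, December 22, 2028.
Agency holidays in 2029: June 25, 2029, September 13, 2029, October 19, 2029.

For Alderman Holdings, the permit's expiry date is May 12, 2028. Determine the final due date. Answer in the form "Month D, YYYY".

February 12, 2029

Moving 9 months forward from May 12, 2028 on the corresponding day gives February 12, 2029.
February 12, 2029 is a Monday and not a listed holiday, so it stands.
So the filing is due February 12, 2029.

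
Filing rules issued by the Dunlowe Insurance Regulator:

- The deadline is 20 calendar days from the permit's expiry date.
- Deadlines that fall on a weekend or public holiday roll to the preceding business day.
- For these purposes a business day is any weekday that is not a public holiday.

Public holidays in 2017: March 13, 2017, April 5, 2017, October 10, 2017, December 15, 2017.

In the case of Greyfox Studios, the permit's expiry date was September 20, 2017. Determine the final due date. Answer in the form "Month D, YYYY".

October 9, 2017

Trigger date September 20, 2017 + 20 calendar days = October 10, 2017.
Because October 10, 2017 is a listed holiday, the deadline becomes October 9, 2017 (Monday).
So the filing is due October 9, 2017.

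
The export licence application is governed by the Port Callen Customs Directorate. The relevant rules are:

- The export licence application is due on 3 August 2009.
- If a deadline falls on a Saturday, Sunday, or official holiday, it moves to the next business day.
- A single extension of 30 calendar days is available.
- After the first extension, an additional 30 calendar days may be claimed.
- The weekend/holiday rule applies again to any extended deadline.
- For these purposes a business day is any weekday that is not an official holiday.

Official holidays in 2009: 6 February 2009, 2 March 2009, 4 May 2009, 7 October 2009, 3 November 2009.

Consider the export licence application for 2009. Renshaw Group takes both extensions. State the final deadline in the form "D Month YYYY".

2 October 2009

Start from the fixed due date, 3 August 2009.
3 August 2009 falls on a Monday, which is a business day, so no adjustment is needed.
With the 30-day extension, 3 August 2009 becomes 2 September 2009.
Since 2 September 2009 is a Wednesday and not a holiday, the date is unchanged.
With the 30-day extension, 2 September 2009 becomes 2 October 2009.
Since 2 October 2009 is a Friday and not a holiday, the date is unchanged.
So the filing is due 2 October 2009.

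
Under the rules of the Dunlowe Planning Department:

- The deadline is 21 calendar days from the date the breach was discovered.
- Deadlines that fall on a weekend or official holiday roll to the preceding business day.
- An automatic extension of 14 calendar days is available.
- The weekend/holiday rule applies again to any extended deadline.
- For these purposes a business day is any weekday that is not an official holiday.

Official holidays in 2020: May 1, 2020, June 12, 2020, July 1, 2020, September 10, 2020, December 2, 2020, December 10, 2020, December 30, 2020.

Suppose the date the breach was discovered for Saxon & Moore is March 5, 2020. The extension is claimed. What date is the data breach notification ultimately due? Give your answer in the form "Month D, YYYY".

April 9, 2020

Trigger date March 5, 2020 + 21 calendar days = March 26, 2020.
March 26, 2020 (Thursday) is already a business day.
Applying the 14-calendar-day extension: March 26, 2020 + 14 days = April 9, 2020.
Since April 9, 2020 is a Thursday and not a holiday, the date is unchanged.
Final deadline: April 9, 2020.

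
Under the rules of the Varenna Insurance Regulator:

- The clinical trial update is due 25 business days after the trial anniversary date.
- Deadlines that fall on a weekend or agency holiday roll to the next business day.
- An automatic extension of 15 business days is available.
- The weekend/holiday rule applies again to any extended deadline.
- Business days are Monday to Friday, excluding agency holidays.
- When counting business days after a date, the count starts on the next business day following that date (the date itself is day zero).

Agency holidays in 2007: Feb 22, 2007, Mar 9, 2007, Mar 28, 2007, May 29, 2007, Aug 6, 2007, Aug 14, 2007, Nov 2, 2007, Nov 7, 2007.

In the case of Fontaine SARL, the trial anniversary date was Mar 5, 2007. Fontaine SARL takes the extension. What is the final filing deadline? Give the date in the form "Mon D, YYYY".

Starting the day after Mar 5, 2007 and counting 25 business days lands on Apr 11, 2007.
Since Apr 11, 2007 is a Wednesday and not a holiday, the date is unchanged.
The 15-business-day extension runs from Apr 11, 2007 to May 2, 2007.
May 2, 2007 falls on a Wednesday, which is a business day, so no adjustment is needed.
So the filing is due May 2, 2007.

May 2, 2007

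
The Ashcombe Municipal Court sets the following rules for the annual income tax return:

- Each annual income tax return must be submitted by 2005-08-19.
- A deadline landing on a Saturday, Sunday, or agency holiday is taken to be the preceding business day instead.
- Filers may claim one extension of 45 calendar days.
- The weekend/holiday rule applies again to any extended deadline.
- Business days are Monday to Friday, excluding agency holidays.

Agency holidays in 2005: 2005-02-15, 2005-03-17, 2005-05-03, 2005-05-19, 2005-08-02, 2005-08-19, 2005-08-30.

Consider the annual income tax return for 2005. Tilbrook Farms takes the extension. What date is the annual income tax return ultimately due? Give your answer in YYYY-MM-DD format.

2005-09-30

The stated deadline is 2005-08-19.
2005-08-19 is a listed holiday; the preceding business day is 2005-08-18 (Thursday).
The 45-calendar-day extension moves the deadline from 2005-08-18 to 2005-10-02.
Because 2005-10-02 is a Sunday, the deadline becomes 2005-09-30 (Friday).
Deadline: 2005-09-30.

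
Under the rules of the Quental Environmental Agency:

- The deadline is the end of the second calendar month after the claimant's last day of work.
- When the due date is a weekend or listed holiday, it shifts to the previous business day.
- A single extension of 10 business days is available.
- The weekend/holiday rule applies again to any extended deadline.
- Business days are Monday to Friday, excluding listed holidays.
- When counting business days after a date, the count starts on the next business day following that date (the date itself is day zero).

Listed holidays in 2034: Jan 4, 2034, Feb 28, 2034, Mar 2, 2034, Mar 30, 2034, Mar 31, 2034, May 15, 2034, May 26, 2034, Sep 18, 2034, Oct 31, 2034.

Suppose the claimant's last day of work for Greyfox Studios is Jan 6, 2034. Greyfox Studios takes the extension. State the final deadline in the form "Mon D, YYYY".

Apr 14, 2034

The second month after Jan 6, 2034 is March 2034, whose last day is Mar 31, 2034.
Mar 31, 2034 is a listed holiday; the preceding business day is Mar 29, 2034 (Wednesday).
Applying the 10-business-day extension: 10 business days after Mar 29, 2034 is Apr 14, 2034.
Since Apr 14, 2034 is a Friday and not a holiday, the date is unchanged.
Deadline: Apr 14, 2034.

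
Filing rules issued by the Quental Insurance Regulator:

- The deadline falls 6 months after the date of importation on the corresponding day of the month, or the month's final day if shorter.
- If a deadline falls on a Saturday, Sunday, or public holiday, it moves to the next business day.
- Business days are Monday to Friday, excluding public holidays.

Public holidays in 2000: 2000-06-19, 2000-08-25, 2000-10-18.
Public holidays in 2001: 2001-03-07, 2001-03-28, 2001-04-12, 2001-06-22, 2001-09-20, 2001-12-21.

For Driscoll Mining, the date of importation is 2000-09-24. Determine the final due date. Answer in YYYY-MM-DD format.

6 months after 2000-09-24, on the same day of the month, is 2001-03-24.
2001-03-24 is a Saturday, so it moves to the next business day, 2001-03-26 (Monday).
Deadline: 2001-03-26.

2001-03-26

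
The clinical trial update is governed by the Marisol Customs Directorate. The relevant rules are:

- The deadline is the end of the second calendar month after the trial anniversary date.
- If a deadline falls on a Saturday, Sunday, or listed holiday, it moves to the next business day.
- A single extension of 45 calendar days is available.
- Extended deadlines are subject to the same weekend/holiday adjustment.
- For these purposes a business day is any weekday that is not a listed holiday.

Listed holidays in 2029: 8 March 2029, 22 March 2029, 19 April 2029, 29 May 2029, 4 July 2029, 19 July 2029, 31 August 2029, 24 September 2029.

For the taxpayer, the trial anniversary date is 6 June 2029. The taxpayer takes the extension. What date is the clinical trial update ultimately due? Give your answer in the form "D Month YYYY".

18 October 2029

2 months after 6 June 2029 falls in August 2029; the last day of that month is 31 August 2029.
31 August 2029 is a listed holiday, so it moves to the next business day, 3 September 2029 (Monday).
With the 45-day extension, 3 September 2029 becomes 18 October 2029.
18 October 2029 falls on a Thursday, which is a business day, so no adjustment is needed.
Final deadline: 18 October 2029.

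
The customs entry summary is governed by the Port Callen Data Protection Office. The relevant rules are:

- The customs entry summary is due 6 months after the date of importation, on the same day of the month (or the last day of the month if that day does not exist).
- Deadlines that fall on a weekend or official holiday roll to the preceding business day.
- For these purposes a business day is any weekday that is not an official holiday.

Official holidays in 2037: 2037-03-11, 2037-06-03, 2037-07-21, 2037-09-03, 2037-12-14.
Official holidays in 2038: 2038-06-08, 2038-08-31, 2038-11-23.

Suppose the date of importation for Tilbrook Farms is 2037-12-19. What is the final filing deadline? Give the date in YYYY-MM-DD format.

6 months from 2037-12-19 is 2038-06-19.
2038-06-19 is a Saturday, so it moves to the preceding business day, 2038-06-18 (Friday).
Final deadline: 2038-06-18.

2038-06-18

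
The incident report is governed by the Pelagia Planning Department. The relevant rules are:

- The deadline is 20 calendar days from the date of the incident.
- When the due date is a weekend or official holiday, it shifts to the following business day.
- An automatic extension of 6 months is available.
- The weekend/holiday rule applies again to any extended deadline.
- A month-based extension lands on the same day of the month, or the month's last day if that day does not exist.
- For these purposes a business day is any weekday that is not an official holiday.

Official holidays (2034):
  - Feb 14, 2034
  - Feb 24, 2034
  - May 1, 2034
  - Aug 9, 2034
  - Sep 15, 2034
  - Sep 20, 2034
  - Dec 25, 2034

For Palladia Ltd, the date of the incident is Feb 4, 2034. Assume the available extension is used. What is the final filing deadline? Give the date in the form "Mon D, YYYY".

From Feb 4, 2034, 20 calendar days later is Feb 24, 2034.
Feb 24, 2034 is a listed holiday, so it moves to the next business day, Feb 27, 2034 (Monday).
Applying the 6 months extension: 6 months after Feb 27, 2034 is Aug 27, 2034.
Because Aug 27, 2034 is a Sunday, the deadline becomes Aug 28, 2034 (Monday).
So the filing is due Aug 28, 2034.

Aug 28, 2034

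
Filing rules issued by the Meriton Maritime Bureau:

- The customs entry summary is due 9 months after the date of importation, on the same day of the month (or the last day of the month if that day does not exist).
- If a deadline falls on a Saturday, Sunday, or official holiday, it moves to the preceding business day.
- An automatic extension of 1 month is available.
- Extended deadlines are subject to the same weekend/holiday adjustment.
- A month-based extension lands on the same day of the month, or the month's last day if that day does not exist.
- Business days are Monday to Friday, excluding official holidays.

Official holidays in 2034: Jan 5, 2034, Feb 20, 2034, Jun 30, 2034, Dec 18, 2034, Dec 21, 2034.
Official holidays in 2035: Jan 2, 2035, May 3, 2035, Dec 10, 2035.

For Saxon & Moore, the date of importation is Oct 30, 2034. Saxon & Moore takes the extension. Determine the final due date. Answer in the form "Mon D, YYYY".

9 months from Oct 30, 2034 is Jul 30, 2035.
Jul 30, 2035 is a Monday and not a listed holiday, so it stands.
The 1 month extension carries Jul 30, 2035 to Aug 30, 2035.
Aug 30, 2035 is a Thursday and not a listed holiday, so it stands.
Deadline: Aug 30, 2035.

Aug 30, 2035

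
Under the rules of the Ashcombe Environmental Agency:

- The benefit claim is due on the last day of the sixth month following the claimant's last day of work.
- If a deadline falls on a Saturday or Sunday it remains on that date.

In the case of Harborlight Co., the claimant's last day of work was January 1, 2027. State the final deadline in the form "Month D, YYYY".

6 months after January 1, 2027 falls in July 2027; the last day of that month is July 31, 2027.
July 31, 2027 is a Saturday; no weekend or holiday adjustment applies.
Final deadline: July 31, 2027.

July 31, 2027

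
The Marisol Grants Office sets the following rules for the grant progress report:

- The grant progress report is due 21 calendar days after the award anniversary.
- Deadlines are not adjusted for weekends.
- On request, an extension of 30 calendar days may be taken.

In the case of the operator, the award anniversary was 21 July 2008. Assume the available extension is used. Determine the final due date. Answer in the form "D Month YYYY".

10 September 2008

Trigger date 21 July 2008 + 21 calendar days = 11 August 2008.
11 August 2008 falls on a Monday. The rules make no weekend/holiday allowance, so it remains 11 August 2008.
The 30-calendar-day extension moves the deadline from 11 August 2008 to 10 September 2008.
No adjustment is made for weekends or holidays, so 10 September 2008 stands.
So the filing is due 10 September 2008.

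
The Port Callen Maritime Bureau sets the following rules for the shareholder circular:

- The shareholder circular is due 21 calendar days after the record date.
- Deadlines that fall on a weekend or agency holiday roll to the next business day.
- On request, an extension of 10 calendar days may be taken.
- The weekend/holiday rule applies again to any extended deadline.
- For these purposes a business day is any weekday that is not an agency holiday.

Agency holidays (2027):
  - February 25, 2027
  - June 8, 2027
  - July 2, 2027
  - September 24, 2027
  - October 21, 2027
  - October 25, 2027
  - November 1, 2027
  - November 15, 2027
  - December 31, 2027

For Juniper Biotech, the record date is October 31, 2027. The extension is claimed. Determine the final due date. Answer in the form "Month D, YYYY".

December 2, 2027

21 calendar days after October 31, 2027 is November 21, 2027.
November 21, 2027 is a Sunday; the next business day is November 22, 2027 (Monday).
With the 10-day extension, November 22, 2027 becomes December 2, 2027.
Since December 2, 2027 is a Thursday and not a holiday, the date is unchanged.
The final due date is December 2, 2027.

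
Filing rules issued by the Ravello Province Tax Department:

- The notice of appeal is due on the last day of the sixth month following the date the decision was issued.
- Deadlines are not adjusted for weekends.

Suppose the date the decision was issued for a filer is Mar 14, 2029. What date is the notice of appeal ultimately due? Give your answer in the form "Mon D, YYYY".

The sixth month after Mar 14, 2029 is September 2029, whose last day is Sep 30, 2029.
Sep 30, 2029 is a Sunday; no weekend or holiday adjustment applies.
Final deadline: Sep 30, 2029.

Sep 30, 2029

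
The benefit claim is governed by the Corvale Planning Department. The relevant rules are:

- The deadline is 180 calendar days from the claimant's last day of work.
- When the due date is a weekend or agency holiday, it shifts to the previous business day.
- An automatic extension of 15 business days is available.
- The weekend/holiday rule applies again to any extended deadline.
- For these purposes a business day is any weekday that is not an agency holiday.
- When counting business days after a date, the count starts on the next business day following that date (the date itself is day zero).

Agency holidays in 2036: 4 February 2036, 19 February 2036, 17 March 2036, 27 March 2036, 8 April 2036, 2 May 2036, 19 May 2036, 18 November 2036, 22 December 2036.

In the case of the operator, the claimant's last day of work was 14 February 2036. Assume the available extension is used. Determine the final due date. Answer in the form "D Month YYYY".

2 September 2036

From 14 February 2036, 180 calendar days later is 12 August 2036.
Since 12 August 2036 is a Tuesday and not a holiday, the date is unchanged.
Counting 15 further business days from 12 August 2036 reaches 2 September 2036.
2 September 2036 falls on a Tuesday, which is a business day, so no adjustment is needed.
Deadline: 2 September 2036.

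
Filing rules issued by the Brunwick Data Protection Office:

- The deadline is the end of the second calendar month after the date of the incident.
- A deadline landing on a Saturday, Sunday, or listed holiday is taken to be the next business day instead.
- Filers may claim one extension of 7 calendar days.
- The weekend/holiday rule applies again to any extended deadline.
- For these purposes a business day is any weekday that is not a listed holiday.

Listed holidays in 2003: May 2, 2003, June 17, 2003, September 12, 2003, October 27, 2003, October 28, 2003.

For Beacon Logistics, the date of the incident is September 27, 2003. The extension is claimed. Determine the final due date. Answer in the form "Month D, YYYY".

December 8, 2003

2 months after September 27, 2003 falls in November 2003; the last day of that month is November 30, 2003.
Because November 30, 2003 is a Sunday, the deadline becomes December 1, 2003 (Monday).
The 7-calendar-day extension moves the deadline from December 1, 2003 to December 8, 2003.
December 8, 2003 falls on a Monday, which is a business day, so no adjustment is needed.
Deadline: December 8, 2003.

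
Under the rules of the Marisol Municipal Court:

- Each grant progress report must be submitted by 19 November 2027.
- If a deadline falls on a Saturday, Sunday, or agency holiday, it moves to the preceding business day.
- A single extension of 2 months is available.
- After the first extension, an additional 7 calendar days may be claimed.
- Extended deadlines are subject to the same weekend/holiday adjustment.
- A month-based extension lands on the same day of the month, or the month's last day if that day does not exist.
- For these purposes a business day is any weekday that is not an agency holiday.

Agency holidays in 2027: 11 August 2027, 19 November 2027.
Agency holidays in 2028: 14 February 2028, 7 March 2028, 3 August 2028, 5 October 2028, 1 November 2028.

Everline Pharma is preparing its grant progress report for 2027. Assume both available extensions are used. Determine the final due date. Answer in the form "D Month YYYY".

Start from the fixed due date, 19 November 2027.
19 November 2027 is a listed holiday, so it moves to the preceding business day, 18 November 2027 (Thursday).
The 2 months extension carries 18 November 2027 to 18 January 2028.
18 January 2028 is a Tuesday and not a listed holiday, so it stands.
Applying the 7-calendar-day extension: 18 January 2028 + 7 days = 25 January 2028.
25 January 2028 (Tuesday) is already a business day.
So the filing is due 25 January 2028.

25 January 2028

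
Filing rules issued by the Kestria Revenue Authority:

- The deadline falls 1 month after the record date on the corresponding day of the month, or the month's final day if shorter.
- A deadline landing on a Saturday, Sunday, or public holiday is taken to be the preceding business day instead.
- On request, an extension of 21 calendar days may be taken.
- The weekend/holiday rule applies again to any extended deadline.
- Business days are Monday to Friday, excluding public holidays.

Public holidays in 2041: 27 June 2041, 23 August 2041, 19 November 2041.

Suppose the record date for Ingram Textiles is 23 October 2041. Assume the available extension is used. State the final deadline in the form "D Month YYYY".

1 month from 23 October 2041 is 23 November 2041.
23 November 2041 is a Saturday, so it moves to the preceding business day, 22 November 2041 (Friday).
The 21-calendar-day extension moves the deadline from 22 November 2041 to 13 December 2041.
13 December 2041 is a Friday and not a listed holiday, so it stands.
Deadline: 13 December 2041.

13 December 2041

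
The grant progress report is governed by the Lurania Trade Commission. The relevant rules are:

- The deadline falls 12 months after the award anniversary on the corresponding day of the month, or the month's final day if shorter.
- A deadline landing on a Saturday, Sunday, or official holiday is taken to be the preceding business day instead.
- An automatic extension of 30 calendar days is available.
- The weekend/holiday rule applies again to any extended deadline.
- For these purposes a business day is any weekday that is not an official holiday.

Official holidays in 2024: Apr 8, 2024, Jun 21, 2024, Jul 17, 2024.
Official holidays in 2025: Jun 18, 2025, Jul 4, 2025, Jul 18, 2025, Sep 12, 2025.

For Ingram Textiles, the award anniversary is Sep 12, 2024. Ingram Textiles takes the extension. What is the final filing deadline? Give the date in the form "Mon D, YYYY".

Oct 10, 2025

12 months from Sep 12, 2024 is Sep 12, 2025.
Sep 12, 2025 is a listed holiday; the preceding business day is Sep 11, 2025 (Thursday).
The 30-calendar-day extension moves the deadline from Sep 11, 2025 to Oct 11, 2025.
Oct 11, 2025 is a Saturday; the preceding business day is Oct 10, 2025 (Friday).
Final deadline: Oct 10, 2025.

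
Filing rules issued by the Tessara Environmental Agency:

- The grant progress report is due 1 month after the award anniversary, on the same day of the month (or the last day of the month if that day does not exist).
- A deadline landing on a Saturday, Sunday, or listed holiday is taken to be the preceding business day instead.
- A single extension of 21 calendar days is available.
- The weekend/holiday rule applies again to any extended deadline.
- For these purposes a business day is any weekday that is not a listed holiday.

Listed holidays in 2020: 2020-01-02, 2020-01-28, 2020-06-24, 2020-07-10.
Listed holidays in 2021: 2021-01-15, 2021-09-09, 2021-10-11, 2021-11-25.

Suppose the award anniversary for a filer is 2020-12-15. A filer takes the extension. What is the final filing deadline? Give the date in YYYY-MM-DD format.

2021-02-04

1 month after 2020-12-15, on the same day of the month, is 2021-01-15.
2021-01-15 is a listed holiday, so it moves to the preceding business day, 2021-01-14 (Thursday).
Applying the 21-calendar-day extension: 2021-01-14 + 21 days = 2021-02-04.
Since 2021-02-04 is a Thursday and not a holiday, the date is unchanged.
Final deadline: 2021-02-04.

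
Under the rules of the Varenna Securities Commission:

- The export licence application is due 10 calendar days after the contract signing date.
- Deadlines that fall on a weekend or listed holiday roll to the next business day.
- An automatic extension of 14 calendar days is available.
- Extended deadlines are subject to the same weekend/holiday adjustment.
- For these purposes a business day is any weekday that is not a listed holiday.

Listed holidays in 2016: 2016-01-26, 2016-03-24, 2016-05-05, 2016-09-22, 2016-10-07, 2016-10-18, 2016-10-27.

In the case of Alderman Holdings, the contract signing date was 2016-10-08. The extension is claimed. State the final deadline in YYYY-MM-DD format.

From 2016-10-08, 10 calendar days later is 2016-10-18.
2016-10-18 is a listed holiday; the next business day is 2016-10-19 (Wednesday).
The 14-calendar-day extension moves the deadline from 2016-10-19 to 2016-11-02.
2016-11-02 is a Wednesday and not a listed holiday, so it stands.
Deadline: 2016-11-02.

2016-11-02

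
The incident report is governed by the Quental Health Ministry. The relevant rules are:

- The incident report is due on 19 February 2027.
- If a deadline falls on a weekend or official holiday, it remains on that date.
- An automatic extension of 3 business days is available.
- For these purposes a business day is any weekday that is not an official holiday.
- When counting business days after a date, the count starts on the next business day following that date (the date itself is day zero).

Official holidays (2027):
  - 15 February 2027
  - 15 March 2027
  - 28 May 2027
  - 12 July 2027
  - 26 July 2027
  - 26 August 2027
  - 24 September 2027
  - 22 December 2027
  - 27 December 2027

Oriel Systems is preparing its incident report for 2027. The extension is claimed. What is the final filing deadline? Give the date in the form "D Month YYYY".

The statutory due date is 19 February 2027.
19 February 2027 is a Friday; no weekend or holiday adjustment applies.
Applying the 3-business-day extension: 3 business days after 19 February 2027 is 24 February 2027.
No adjustment is made for weekends or holidays, so 24 February 2027 stands.
The final due date is 24 February 2027.

24 February 2027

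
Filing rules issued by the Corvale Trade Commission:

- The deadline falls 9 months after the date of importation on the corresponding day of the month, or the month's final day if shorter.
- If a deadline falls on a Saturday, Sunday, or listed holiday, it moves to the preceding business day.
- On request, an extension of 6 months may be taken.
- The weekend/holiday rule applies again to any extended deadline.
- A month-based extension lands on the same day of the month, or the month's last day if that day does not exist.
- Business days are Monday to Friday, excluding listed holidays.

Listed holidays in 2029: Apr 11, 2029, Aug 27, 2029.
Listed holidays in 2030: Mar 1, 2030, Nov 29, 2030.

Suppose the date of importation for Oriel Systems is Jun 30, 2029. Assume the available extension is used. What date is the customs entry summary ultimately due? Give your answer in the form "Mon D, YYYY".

Moving 9 months forward from Jun 30, 2029 on the corresponding day gives Mar 30, 2030.
Because Mar 30, 2030 is a Saturday, the deadline becomes Mar 29, 2030 (Friday).
Applying the 6 months extension: 6 months after Mar 29, 2030 is Sep 29, 2030.
Sep 29, 2030 is a Sunday, so it moves to the preceding business day, Sep 27, 2030 (Friday).
Deadline: Sep 27, 2030.

Sep 27, 2030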